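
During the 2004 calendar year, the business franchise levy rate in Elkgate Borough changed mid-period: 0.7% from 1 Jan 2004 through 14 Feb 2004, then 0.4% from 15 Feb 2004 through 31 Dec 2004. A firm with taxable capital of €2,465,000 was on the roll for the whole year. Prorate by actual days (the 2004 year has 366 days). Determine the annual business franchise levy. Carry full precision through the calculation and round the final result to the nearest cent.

1 Jan – 14 Feb 2004: 45 days at 0.7% → €2,465,000 × 0.7% × 45/366 = €2,121.5164
15 Feb – 31 Dec 2004: 321 days at 0.4% → €2,465,000 × 0.4% × 321/366 = €8,647.7049
Total = €10,769.2213

€10,769.22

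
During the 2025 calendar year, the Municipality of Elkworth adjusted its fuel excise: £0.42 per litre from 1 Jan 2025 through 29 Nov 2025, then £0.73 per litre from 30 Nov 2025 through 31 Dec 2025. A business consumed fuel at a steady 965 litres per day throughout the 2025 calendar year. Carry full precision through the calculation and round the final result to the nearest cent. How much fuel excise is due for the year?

1 Jan – 29 Nov 2025: 333 days × 965 litres/day = 321,345 litres at £0.42/litre → £134,964.90
30 Nov – 31 Dec 2025: 32 days × 965 litres/day = 30,880 litres at £0.73/litre → £22,542.40

£157,507.30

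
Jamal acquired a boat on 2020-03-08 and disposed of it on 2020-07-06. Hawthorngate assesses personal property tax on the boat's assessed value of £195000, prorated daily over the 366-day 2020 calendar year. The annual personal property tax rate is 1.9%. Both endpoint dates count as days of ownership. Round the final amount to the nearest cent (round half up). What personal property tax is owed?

£1224.88

Days held (2020-03-08 to 2020-07-06): 121 out of 366
Tax = £195000 × 1.9% × 121/366 = £1224.8770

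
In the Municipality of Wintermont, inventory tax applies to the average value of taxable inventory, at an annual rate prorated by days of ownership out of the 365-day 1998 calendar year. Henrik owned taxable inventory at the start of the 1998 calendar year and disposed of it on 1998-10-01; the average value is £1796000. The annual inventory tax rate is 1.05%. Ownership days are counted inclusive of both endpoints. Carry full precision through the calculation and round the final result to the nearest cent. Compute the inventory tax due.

Days held (1998-01-01 to 1998-10-01): 274 out of 365
Tax = £1796000 × 1.05% × 274/365 = £14156.4164

£14156.42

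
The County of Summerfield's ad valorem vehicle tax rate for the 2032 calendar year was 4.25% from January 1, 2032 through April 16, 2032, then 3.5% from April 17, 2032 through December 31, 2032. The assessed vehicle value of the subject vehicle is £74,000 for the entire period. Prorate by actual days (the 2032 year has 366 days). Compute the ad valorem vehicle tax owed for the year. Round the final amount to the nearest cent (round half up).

January 1 – April 16, 2032: 107 days at 4.25% → £74,000 × 4.25% × 107/366 = £919.4399
April 17 – December 31, 2032: 259 days at 3.5% → £74,000 × 3.5% × 259/366 = £1,832.8142
Total = £2,752.2541

£2,752.25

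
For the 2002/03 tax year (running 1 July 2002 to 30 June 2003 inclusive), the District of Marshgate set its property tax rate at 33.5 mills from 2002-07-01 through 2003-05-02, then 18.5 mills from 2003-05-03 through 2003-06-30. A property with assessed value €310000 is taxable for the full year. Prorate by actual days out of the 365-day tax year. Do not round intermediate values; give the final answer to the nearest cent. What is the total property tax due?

€9633.36

2002-07-01 to 2003-05-02: 306 days at 33.5 mills → €310000 × 3.35% × 306/365 = €8706.3288
2003-05-03 to 2003-06-30: 59 days at 18.5 mills → €310000 × 1.85% × 59/365 = €927.0274
Total = €9633.3562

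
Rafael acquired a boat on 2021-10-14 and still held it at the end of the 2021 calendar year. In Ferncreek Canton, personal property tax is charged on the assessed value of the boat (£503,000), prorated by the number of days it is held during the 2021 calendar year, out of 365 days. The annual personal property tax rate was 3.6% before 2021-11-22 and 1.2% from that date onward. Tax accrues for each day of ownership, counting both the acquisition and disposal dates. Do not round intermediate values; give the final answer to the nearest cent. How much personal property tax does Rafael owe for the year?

2021-10-14 to 2021-11-21: 39 days at 3.6% → £503,000 × 3.6% × 39/365 = £1,934.8274
2021-11-22 to 2021-12-31: 40 days at 1.2% → £503,000 × 1.2% × 40/365 = £661.4795
Total = £2,596.3068

£2,596.31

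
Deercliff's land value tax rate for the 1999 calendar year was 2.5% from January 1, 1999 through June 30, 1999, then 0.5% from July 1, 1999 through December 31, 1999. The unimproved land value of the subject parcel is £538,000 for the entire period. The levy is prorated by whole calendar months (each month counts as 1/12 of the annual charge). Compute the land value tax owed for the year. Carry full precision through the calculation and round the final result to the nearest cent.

£8,070.00

January 1 – June 30, 1999: 6 months at 2.5% → £538,000 × 2.5% × 6/12 = £6,725.0000
July 1 – December 31, 1999: 6 months at 0.5% → £538,000 × 0.5% × 6/12 = £1,345.0000
Total = £8,070.0000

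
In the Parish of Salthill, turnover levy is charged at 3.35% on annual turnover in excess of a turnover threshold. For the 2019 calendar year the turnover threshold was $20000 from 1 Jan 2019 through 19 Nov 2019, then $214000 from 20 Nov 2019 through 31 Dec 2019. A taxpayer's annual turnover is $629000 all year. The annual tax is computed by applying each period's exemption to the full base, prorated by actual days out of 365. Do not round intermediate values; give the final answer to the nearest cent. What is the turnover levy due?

$19653.67

1 Jan – 19 Nov 2019: 323 days, exemption $20000 → ($629000 − $20000) × 3.35% × 323/365 = $18053.9301
20 Nov – 31 Dec 2019: 42 days, exemption $214000 → ($629000 − $214000) × 3.35% × 42/365 = $1599.7397
Total = $19653.6699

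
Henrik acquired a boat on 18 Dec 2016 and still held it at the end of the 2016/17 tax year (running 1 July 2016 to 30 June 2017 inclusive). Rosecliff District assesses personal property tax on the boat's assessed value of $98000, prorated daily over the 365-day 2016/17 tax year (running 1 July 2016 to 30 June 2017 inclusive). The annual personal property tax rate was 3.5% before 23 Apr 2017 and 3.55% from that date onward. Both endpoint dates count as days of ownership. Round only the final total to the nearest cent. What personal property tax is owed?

18 Dec 2016 – 22 Apr 2017: 126 days at 3.5% → $98000 × 3.5% × 126/365 = $1184.0548
23 Apr – 30 Jun 2017: 69 days at 3.55% → $98000 × 3.55% × 69/365 = $657.6740
Total = $1841.7288

$1841.73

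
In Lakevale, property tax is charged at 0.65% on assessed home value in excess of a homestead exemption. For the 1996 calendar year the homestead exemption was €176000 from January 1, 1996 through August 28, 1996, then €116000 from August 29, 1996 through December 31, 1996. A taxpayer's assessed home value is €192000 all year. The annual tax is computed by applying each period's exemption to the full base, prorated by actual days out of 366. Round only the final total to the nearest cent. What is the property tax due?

€237.20

January 1 – August 28, 1996: 241 days, exemption €176000 → (€192000 − €176000) × 0.65% × 241/366 = €68.4809
August 29 – December 31, 1996: 125 days, exemption €116000 → (€192000 − €116000) × 0.65% × 125/366 = €168.7158
Total = €237.1967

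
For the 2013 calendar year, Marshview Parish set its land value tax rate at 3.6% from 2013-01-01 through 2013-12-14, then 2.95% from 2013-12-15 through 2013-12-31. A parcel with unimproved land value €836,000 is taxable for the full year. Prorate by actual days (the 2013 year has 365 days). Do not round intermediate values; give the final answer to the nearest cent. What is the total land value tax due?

2013-01-01 to 2013-12-14: 348 days at 3.6% → €836,000 × 3.6% × 348/365 = €28,694.2685
2013-12-15 to 2013-12-31: 17 days at 2.95% → €836,000 × 2.95% × 17/365 = €1,148.6411
Total = €29,842.9096

€29,842.91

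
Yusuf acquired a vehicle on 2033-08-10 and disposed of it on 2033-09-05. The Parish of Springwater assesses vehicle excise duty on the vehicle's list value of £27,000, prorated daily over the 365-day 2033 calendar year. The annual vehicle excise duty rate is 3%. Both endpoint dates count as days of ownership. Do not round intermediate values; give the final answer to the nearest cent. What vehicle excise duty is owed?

£59.92

Days held (2033-08-10 to 2033-09-05): 27 out of 365
Tax = £27,000 × 3% × 27/365 = £59.9178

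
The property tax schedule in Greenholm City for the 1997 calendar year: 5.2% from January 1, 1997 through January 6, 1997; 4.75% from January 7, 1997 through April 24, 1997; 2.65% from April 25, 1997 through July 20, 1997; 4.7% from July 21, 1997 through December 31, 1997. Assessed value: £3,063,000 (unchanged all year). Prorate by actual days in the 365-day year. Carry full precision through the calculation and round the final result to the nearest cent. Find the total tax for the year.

January 1 – January 6, 1997: 6 days at 5.2% → £3,063,000 × 5.2% × 6/365 = £2,618.2356
January 7 – April 24, 1997: 108 days at 4.75% → £3,063,000 × 4.75% × 108/365 = £43,049.8356
April 25 – July 20, 1997: 87 days at 2.65% → £3,063,000 × 2.65% × 87/365 = £19,347.2507
July 21 – December 31, 1997: 164 days at 4.7% → £3,063,000 × 4.7% × 164/365 = £64,683.8466
Total = £129,699.1685

£129,699.17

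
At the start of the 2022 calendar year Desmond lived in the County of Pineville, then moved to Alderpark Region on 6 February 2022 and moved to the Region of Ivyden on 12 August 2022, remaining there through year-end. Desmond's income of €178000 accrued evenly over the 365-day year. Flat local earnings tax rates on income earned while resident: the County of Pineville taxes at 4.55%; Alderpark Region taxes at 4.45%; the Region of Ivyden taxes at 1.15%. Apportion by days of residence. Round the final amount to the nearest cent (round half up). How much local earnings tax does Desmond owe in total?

€5653.33

The County of Pineville, 1 January – 5 February 2022: 36 days → €178000 × 4.55% × 36/365 = €798.8055
Alderpark Region, 6 February – 11 August 2022: 187 days → €178000 × 4.45% × 187/365 = €4058.1562
The Region of Ivyden, 12 August – 31 December 2022: 142 days → €178000 × 1.15% × 142/365 = €796.3671
Total = €5653.3288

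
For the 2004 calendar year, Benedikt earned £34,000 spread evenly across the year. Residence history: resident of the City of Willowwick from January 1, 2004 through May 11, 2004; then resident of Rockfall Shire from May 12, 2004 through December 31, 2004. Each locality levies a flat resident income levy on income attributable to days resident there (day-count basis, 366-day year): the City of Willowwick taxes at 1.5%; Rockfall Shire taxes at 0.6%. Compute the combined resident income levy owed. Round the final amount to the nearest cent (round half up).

£314.36

The City of Willowwick, January 1 – May 11, 2004: 132 days → £34,000 × 1.5% × 132/366 = £183.9344
Rockfall Shire, May 12 – December 31, 2004: 234 days → £34,000 × 0.6% × 234/366 = £130.4262
Total = £314.3607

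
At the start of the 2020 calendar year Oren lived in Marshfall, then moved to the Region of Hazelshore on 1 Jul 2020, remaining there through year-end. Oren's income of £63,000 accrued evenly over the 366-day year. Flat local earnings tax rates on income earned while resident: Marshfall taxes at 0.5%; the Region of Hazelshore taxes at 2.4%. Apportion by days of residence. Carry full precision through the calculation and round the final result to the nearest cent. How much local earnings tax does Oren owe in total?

£916.77

Marshfall, 1 Jan – 30 Jun 2020: 182 days → £63,000 × 0.5% × 182/366 = £156.6393
The Region of Hazelshore, 1 Jul – 31 Dec 2020: 184 days → £63,000 × 2.4% × 184/366 = £760.1311
Total = £916.7705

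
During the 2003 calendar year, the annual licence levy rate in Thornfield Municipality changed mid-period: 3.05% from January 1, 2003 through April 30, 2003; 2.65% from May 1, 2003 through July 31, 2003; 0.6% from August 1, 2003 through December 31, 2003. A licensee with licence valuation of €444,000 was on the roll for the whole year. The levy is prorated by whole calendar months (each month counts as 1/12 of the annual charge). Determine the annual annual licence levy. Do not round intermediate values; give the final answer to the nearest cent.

€8,565.50

January 1 – April 30, 2003: 4 months at 3.05% → €444,000 × 3.05% × 4/12 = €4,514.0000
May 1 – July 31, 2003: 3 months at 2.65% → €444,000 × 2.65% × 3/12 = €2,941.5000
August 1 – December 31, 2003: 5 months at 0.6% → €444,000 × 0.6% × 5/12 = €1,110.0000
Total = €8,565.5000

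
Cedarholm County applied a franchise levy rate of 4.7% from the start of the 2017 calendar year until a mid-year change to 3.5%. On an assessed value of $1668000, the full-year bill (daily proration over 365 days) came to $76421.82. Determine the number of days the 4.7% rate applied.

329 days

Let d = days at the first rate; then 365 − d days at the second rate.
$1668000 × [4.7%·d + 3.5%·(365−d)] / 365 = $76421.82
Solving gives d = 329, so the new rate took effect on 26 Nov 2017.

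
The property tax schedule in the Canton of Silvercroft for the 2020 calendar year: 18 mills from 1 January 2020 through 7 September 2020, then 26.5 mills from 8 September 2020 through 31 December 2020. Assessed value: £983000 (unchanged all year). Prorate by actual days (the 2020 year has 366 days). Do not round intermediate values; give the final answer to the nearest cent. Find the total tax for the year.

£20319.36

1 January – 7 September 2020: 251 days at 18 mills → £983000 × 1.8% × 251/366 = £12134.4098
8 September – 31 December 2020: 115 days at 26.5 mills → £983000 × 2.65% × 115/366 = £8184.9522
Total = £20319.3620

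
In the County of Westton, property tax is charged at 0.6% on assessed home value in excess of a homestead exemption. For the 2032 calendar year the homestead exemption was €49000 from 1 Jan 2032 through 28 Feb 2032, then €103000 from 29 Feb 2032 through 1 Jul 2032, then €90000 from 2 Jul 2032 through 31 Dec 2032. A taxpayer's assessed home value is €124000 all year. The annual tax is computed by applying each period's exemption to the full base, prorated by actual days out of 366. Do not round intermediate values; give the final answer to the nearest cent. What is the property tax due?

€217.23

1 Jan – 28 Feb 2032: 59 days, exemption €49000 → (€124000 − €49000) × 0.6% × 59/366 = €72.5410
29 Feb – 1 Jul 2032: 124 days, exemption €103000 → (€124000 − €103000) × 0.6% × 124/366 = €42.6885
2 Jul – 31 Dec 2032: 183 days, exemption €90000 → (€124000 − €90000) × 0.6% × 183/366 = €102.0000
Total = €217.2295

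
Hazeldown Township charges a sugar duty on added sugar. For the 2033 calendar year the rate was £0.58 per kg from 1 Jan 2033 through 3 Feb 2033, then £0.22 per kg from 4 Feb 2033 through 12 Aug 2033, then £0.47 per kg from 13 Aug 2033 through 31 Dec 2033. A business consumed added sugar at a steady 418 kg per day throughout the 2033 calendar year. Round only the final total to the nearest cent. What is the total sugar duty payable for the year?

1 Jan – 3 Feb 2033: 34 days × 418 kg/day = 14,212 kg at £0.58/kg → £8,242.96
4 Feb – 12 Aug 2033: 190 days × 418 kg/day = 79,420 kg at £0.22/kg → £17,472.40
13 Aug – 31 Dec 2033: 141 days × 418 kg/day = 58,938 kg at £0.47/kg → £27,700.86

£53,416.22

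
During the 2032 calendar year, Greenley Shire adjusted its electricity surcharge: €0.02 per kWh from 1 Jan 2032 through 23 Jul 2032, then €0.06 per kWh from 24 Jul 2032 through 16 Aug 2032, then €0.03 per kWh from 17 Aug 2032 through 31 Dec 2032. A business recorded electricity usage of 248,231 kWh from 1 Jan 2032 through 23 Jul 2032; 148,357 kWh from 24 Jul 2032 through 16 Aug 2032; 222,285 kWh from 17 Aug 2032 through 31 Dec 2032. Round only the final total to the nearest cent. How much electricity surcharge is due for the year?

1 Jan – 23 Jul 2032: 248,231 kWh at €0.02/kWh → €4,964.62
24 Jul – 16 Aug 2032: 148,357 kWh at €0.06/kWh → €8,901.42
17 Aug – 31 Dec 2032: 222,285 kWh at €0.03/kWh → €6,668.55

€20,534.59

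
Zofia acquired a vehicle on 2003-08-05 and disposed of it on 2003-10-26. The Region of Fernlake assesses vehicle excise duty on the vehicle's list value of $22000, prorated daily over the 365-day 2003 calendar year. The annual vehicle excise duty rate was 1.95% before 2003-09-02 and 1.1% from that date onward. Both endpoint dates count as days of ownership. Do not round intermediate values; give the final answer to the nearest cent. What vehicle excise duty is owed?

2003-08-05 to 2003-09-01: 28 days at 1.95% → $22000 × 1.95% × 28/365 = $32.9096
2003-09-02 to 2003-10-26: 55 days at 1.1% → $22000 × 1.1% × 55/365 = $36.4658
Total = $69.3753

$69.38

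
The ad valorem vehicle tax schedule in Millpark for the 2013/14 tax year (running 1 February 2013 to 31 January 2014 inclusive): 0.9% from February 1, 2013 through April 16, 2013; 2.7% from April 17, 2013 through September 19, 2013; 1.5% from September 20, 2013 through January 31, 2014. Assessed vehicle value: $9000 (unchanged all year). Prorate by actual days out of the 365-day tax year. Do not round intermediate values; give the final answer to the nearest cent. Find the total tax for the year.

February 1 – April 16, 2013: 75 days at 0.9% → $9000 × 0.9% × 75/365 = $16.6438
April 17 – September 19, 2013: 156 days at 2.7% → $9000 × 2.7% × 156/365 = $103.8575
September 20, 2013 – January 31, 2014: 134 days at 1.5% → $9000 × 1.5% × 134/365 = $49.5616
Total = $170.0630

$170.06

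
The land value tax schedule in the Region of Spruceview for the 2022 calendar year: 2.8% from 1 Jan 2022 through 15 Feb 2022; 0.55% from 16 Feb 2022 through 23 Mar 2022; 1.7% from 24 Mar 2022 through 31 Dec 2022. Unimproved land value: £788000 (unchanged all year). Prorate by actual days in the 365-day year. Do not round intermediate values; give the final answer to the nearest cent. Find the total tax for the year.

£13594.62

1 Jan – 15 Feb 2022: 46 days at 2.8% → £788000 × 2.8% × 46/365 = £2780.6685
16 Feb – 23 Mar 2022: 36 days at 0.55% → £788000 × 0.55% × 36/365 = £427.4630
24 Mar – 31 Dec 2022: 283 days at 1.7% → £788000 × 1.7% × 283/365 = £10386.4877
Total = £13594.6192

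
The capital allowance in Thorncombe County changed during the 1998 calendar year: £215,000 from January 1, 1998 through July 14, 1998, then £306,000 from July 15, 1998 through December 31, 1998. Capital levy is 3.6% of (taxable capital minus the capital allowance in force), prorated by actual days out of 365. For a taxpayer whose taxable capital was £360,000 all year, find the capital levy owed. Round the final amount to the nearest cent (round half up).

January 1 – July 14, 1998: 195 days, exemption £215,000 → (£360,000 − £215,000) × 3.6% × 195/365 = £2,788.7671
July 15 – December 31, 1998: 170 days, exemption £306,000 → (£360,000 − £306,000) × 3.6% × 170/365 = £905.4247
Total = £3,694.1918

£3,694.19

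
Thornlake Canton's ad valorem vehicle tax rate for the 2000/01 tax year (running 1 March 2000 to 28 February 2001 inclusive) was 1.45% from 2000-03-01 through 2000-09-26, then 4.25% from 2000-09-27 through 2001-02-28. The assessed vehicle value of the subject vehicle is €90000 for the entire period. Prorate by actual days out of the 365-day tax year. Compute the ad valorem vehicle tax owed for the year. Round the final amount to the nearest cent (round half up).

2000-03-01 to 2000-09-26: 210 days at 1.45% → €90000 × 1.45% × 210/365 = €750.8219
2000-09-27 to 2001-02-28: 155 days at 4.25% → €90000 × 4.25% × 155/365 = €1624.3151
Total = €2375.1370

€2375.14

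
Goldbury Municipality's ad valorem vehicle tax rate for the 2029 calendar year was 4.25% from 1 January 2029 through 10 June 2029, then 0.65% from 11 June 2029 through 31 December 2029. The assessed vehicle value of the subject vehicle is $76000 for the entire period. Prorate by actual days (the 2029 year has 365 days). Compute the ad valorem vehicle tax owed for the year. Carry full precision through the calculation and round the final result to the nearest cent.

$1700.84

1 January – 10 June 2029: 161 days at 4.25% → $76000 × 4.25% × 161/365 = $1424.7397
11 June – 31 December 2029: 204 days at 0.65% → $76000 × 0.65% × 204/365 = $276.0986
Total = $1700.8384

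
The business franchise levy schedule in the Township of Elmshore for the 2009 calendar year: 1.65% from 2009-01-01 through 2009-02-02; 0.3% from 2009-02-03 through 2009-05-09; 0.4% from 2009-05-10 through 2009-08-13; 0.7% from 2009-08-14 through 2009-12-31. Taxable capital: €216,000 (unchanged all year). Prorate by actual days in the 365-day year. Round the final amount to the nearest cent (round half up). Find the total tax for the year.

2009-01-01 to 2009-02-02: 33 days at 1.65% → €216,000 × 1.65% × 33/365 = €322.2247
2009-02-03 to 2009-05-09: 96 days at 0.3% → €216,000 × 0.3% × 96/365 = €170.4329
2009-05-10 to 2009-08-13: 96 days at 0.4% → €216,000 × 0.4% × 96/365 = €227.2438
2009-08-14 to 2009-12-31: 140 days at 0.7% → €216,000 × 0.7% × 140/365 = €579.9452
Total = €1,299.8466

€1,299.85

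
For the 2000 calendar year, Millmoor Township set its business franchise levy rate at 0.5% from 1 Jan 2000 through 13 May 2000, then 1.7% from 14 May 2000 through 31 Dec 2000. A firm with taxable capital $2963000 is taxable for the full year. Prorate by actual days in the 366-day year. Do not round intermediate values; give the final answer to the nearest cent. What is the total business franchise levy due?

$37353.23

1 Jan – 13 May 2000: 134 days at 0.5% → $2963000 × 0.5% × 134/366 = $5424.0710
14 May – 31 Dec 2000: 232 days at 1.7% → $2963000 × 1.7% × 232/366 = $31929.1585
Total = $37353.2295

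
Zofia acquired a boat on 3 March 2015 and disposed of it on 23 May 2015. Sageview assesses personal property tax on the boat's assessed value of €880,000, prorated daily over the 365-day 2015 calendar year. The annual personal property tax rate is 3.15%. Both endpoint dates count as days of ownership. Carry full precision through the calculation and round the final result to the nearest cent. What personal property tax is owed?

Days held (3 March – 23 May 2015): 82 out of 365
Tax = €880,000 × 3.15% × 82/365 = €6,227.5068

€6,227.51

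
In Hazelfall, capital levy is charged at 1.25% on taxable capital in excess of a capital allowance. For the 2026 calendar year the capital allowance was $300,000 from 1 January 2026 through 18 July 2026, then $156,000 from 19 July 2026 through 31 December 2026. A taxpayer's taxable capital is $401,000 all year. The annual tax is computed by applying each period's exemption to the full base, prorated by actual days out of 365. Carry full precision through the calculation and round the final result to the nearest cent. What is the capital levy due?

1 January – 18 July 2026: 199 days, exemption $300,000 → ($401,000 − $300,000) × 1.25% × 199/365 = $688.3219
19 July – 31 December 2026: 166 days, exemption $156,000 → ($401,000 − $156,000) × 1.25% × 166/365 = $1,392.8082
Total = $2,081.1301

$2,081.13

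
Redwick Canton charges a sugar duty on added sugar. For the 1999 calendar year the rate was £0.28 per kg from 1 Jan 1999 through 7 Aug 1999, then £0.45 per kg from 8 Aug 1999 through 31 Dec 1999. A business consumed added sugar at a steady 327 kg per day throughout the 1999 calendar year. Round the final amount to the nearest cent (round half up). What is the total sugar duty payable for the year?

1 Jan – 7 Aug 1999: 219 days × 327 kg/day = 71,613 kg at £0.28/kg → £20051.64
8 Aug – 31 Dec 1999: 146 days × 327 kg/day = 47,742 kg at £0.45/kg → £21483.90

£41535.54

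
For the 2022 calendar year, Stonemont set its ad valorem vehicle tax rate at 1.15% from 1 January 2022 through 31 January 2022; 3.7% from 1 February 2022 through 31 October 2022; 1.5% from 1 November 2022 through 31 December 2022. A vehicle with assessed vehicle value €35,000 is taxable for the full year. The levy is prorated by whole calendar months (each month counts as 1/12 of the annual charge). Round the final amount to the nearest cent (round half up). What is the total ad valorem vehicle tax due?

1 January – 31 January 2022: 1 month at 1.15% → €35,000 × 1.15% × 1/12 = €33.5417
1 February – 31 October 2022: 9 months at 3.7% → €35,000 × 3.7% × 9/12 = €971.2500
1 November – 31 December 2022: 2 months at 1.5% → €35,000 × 1.5% × 2/12 = €87.5000
Total = €1,092.2917

€1,092.29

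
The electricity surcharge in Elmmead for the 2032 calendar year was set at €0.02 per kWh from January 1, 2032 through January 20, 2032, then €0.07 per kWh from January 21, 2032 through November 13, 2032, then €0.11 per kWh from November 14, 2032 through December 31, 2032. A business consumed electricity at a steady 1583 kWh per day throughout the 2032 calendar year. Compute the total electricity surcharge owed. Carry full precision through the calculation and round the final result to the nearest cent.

€42,012.82

January 1 – January 20, 2032: 20 days × 1583 kWh/day = 31,660 kWh at €0.02/kWh → €633.20
January 21 – November 13, 2032: 298 days × 1583 kWh/day = 471,734 kWh at €0.07/kWh → €33,021.38
November 14 – December 31, 2032: 48 days × 1583 kWh/day = 75,984 kWh at €0.11/kWh → €8,358.24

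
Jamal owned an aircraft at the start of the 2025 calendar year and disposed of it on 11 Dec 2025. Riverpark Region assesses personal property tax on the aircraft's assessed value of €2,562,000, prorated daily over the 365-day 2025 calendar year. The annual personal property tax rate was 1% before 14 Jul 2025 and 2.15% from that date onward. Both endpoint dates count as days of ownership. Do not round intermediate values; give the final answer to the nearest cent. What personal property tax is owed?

1 Jan – 13 Jul 2025: 194 days at 1% → €2,562,000 × 1% × 194/365 = €13,617.2055
14 Jul – 11 Dec 2025: 151 days at 2.15% → €2,562,000 × 2.15% × 151/365 = €22,787.7616
Total = €36,404.9671

€36,404.97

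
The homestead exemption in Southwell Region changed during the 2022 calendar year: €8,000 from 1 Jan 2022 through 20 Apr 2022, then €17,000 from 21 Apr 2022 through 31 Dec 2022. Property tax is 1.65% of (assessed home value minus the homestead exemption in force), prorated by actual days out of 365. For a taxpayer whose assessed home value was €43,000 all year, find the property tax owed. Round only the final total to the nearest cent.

€473.75

1 Jan – 20 Apr 2022: 110 days, exemption €8,000 → (€43,000 − €8,000) × 1.65% × 110/365 = €174.0411
21 Apr – 31 Dec 2022: 255 days, exemption €17,000 → (€43,000 − €17,000) × 1.65% × 255/365 = €299.7123
Total = €473.7534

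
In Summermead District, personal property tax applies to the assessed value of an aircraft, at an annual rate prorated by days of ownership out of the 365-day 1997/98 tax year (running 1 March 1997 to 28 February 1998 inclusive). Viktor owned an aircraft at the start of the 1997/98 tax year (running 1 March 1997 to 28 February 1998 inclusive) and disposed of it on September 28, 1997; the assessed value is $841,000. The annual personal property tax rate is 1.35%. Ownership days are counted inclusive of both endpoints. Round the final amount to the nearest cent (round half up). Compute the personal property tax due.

$6,594.36

Days held (March 1 – September 28, 1997): 212 out of 365
Tax = $841,000 × 1.35% × 212/365 = $6,594.3616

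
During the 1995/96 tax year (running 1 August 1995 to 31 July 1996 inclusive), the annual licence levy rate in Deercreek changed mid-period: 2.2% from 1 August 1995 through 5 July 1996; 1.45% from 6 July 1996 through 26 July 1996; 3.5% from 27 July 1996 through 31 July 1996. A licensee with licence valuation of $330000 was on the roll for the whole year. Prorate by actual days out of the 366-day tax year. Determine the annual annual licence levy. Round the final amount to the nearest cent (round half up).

1 August 1995 – 5 July 1996: 340 days at 2.2% → $330000 × 2.2% × 340/366 = $6744.2623
6 July – 26 July 1996: 21 days at 1.45% → $330000 × 1.45% × 21/366 = $274.5492
27 July – 31 July 1996: 5 days at 3.5% → $330000 × 3.5% × 5/366 = $157.7869
Total = $7176.5984

$7176.60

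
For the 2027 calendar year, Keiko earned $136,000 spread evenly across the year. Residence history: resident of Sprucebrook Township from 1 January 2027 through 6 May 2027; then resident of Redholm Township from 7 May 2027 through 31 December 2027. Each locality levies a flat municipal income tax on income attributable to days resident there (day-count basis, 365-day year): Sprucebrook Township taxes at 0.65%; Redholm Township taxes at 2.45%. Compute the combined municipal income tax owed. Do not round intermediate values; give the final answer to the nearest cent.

Sprucebrook Township, 1 January – 6 May 2027: 126 days → $136,000 × 0.65% × 126/365 = $305.1616
Redholm Township, 7 May – 31 December 2027: 239 days → $136,000 × 2.45% × 239/365 = $2,181.7753
Total = $2,486.9370

$2,486.94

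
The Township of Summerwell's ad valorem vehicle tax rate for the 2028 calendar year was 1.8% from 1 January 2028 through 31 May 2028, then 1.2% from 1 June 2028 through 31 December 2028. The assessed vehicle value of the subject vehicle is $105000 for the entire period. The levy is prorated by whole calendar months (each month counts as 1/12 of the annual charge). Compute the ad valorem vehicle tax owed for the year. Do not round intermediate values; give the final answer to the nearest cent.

1 January – 31 May 2028: 5 months at 1.8% → $105000 × 1.8% × 5/12 = $787.5000
1 June – 31 December 2028: 7 months at 1.2% → $105000 × 1.2% × 7/12 = $735.0000
Total = $1522.5000

$1522.50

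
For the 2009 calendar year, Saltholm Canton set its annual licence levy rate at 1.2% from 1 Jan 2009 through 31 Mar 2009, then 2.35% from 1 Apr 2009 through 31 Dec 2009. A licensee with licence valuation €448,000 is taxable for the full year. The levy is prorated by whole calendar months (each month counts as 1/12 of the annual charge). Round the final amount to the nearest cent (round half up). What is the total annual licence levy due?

1 Jan – 31 Mar 2009: 3 months at 1.2% → €448,000 × 1.2% × 3/12 = €1,344.0000
1 Apr – 31 Dec 2009: 9 months at 2.35% → €448,000 × 2.35% × 9/12 = €7,896.0000
Total = €9,240.0000

€9,240.00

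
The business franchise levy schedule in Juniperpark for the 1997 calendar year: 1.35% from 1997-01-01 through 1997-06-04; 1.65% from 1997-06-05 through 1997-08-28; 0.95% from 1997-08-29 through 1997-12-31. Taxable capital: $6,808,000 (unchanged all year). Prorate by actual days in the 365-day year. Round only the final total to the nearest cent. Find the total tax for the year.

$87,338.25

1997-01-01 to 1997-06-04: 155 days at 1.35% → $6,808,000 × 1.35% × 155/365 = $39,029.4247
1997-06-05 to 1997-08-28: 85 days at 1.65% → $6,808,000 × 1.65% × 85/365 = $26,159.5068
1997-08-29 to 1997-12-31: 125 days at 0.95% → $6,808,000 × 0.95% × 125/365 = $22,149.3151
Total = $87,338.2466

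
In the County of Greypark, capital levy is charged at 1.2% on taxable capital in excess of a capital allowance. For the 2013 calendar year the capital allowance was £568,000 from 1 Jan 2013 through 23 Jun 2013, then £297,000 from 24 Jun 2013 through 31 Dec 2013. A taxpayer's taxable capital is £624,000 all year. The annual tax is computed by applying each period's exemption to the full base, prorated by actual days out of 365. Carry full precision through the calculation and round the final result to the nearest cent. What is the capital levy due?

1 Jan – 23 Jun 2013: 174 days, exemption £568,000 → (£624,000 − £568,000) × 1.2% × 174/365 = £320.3507
24 Jun – 31 Dec 2013: 191 days, exemption £297,000 → (£624,000 − £297,000) × 1.2% × 191/365 = £2,053.3808
Total = £2,373.7315

£2,373.73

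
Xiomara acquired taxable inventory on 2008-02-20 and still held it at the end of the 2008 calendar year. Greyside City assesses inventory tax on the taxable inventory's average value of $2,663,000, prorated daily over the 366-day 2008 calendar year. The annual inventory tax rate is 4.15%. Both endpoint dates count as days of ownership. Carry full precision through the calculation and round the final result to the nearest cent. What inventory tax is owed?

Days held (2008-02-20 to 2008-12-31): 316 out of 366
Tax = $2,663,000 × 4.15% × 316/366 = $95,416.8907

$95,416.89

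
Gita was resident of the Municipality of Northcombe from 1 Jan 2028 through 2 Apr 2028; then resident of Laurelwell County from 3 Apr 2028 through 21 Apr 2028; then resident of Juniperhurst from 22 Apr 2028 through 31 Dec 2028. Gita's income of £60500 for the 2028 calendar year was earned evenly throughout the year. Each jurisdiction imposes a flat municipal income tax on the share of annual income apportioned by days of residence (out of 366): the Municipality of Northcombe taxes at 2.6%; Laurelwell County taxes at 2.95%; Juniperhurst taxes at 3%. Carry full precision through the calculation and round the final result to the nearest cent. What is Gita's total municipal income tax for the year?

The Municipality of Northcombe, 1 Jan – 2 Apr 2028: 93 days → £60500 × 2.6% × 93/366 = £399.6967
Laurelwell County, 3 Apr – 21 Apr 2028: 19 days → £60500 × 2.95% × 19/366 = £92.6510
Juniperhurst, 22 Apr – 31 Dec 2028: 254 days → £60500 × 3% × 254/366 = £1259.5902
Total = £1751.9378

£1751.94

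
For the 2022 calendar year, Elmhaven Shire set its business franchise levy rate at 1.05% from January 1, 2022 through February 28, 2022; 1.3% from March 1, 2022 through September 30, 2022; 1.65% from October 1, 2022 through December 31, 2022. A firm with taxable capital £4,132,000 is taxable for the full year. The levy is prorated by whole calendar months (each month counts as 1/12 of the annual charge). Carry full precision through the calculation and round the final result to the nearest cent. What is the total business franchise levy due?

£55,609.83

January 1 – February 28, 2022: 2 months at 1.05% → £4,132,000 × 1.05% × 2/12 = £7,231.0000
March 1 – September 30, 2022: 7 months at 1.3% → £4,132,000 × 1.3% × 7/12 = £31,334.3333
October 1 – December 31, 2022: 3 months at 1.65% → £4,132,000 × 1.65% × 3/12 = £17,044.5000
Total = £55,609.8333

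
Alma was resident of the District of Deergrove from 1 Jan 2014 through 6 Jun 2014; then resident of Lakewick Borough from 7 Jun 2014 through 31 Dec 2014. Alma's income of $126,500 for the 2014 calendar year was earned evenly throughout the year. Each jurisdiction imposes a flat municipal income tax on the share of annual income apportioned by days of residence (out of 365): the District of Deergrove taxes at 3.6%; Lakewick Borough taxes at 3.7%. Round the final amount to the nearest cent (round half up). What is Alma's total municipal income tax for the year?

The District of Deergrove, 1 Jan – 6 Jun 2014: 157 days → $126,500 × 3.6% × 157/365 = $1,958.8438
Lakewick Borough, 7 Jun – 31 Dec 2014: 208 days → $126,500 × 3.7% × 208/365 = $2,667.2438
Total = $4,626.0877

$4,626.09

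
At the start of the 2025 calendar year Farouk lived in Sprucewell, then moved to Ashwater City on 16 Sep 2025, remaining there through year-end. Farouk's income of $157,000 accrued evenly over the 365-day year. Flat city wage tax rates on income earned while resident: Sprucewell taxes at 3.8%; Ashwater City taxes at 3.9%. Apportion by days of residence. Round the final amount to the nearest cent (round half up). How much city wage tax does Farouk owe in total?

$6,012.02

Sprucewell, 1 Jan – 15 Sep 2025: 258 days → $157,000 × 3.8% × 258/365 = $4,217.0630
Ashwater City, 16 Sep – 31 Dec 2025: 107 days → $157,000 × 3.9% × 107/365 = $1,794.9616
Total = $6,012.0247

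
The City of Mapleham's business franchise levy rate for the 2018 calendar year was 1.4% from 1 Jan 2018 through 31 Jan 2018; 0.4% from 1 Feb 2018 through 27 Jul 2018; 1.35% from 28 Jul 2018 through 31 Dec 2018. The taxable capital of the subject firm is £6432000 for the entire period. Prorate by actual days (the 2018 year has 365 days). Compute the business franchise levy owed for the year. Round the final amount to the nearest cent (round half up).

£57473.88

1 Jan – 31 Jan 2018: 31 days at 1.4% → £6432000 × 1.4% × 31/365 = £7647.9123
1 Feb – 27 Jul 2018: 177 days at 0.4% → £6432000 × 0.4% × 177/365 = £12476.3178
28 Jul – 31 Dec 2018: 157 days at 1.35% → £6432000 × 1.35% × 157/365 = £37349.6548
Total = £57473.8849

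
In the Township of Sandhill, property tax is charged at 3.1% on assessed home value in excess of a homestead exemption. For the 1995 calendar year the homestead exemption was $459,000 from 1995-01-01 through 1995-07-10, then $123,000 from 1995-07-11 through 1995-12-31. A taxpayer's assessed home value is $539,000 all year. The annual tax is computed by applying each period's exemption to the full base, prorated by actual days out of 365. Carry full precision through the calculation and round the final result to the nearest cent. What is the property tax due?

$7,445.44

1995-01-01 to 1995-07-10: 191 days, exemption $459,000 → ($539,000 − $459,000) × 3.1% × 191/365 = $1,297.7534
1995-07-11 to 1995-12-31: 174 days, exemption $123,000 → ($539,000 − $123,000) × 3.1% × 174/365 = $6,147.6822
Total = $7,445.4356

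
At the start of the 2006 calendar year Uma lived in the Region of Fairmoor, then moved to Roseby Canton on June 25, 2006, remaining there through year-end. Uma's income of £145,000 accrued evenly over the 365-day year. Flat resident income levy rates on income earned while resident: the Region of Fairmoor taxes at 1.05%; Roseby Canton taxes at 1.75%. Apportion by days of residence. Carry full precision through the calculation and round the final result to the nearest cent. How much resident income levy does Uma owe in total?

£2,050.86

The Region of Fairmoor, January 1 – June 24, 2006: 175 days → £145,000 × 1.05% × 175/365 = £729.9658
Roseby Canton, June 25 – December 31, 2006: 190 days → £145,000 × 1.75% × 190/365 = £1,320.8904
Total = £2,050.8562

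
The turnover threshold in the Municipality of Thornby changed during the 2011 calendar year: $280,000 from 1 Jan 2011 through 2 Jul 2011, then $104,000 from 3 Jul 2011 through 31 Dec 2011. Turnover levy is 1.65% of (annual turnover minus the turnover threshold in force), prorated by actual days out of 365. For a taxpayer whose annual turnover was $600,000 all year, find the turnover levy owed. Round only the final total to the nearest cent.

1 Jan – 2 Jul 2011: 183 days, exemption $280,000 → ($600,000 − $280,000) × 1.65% × 183/365 = $2,647.2329
3 Jul – 31 Dec 2011: 182 days, exemption $104,000 → ($600,000 − $104,000) × 1.65% × 182/365 = $4,080.7890
Total = $6,728.0219

$6,728.02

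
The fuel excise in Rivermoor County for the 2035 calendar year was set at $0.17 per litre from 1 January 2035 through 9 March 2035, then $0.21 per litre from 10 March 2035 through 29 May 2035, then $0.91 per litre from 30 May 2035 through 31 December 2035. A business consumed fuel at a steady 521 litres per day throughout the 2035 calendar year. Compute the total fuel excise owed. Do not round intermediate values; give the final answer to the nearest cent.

1 January – 9 March 2035: 68 days × 521 litres/day = 35,428 litres at $0.17/litre → $6022.76
10 March – 29 May 2035: 81 days × 521 litres/day = 42,201 litres at $0.21/litre → $8862.21
30 May – 31 December 2035: 216 days × 521 litres/day = 112,536 litres at $0.91/litre → $102407.76

$117292.73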